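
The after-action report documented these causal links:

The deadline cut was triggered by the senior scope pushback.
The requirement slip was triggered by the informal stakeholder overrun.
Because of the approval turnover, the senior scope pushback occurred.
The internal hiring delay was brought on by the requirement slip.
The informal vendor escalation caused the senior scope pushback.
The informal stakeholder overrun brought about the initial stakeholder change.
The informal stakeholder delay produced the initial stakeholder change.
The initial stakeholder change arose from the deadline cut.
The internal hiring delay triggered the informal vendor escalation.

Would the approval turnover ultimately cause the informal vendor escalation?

The approval turnover leads to the senior scope pushback, the deadline cut, the initial stakeholder change; the informal vendor escalation is not among them.

No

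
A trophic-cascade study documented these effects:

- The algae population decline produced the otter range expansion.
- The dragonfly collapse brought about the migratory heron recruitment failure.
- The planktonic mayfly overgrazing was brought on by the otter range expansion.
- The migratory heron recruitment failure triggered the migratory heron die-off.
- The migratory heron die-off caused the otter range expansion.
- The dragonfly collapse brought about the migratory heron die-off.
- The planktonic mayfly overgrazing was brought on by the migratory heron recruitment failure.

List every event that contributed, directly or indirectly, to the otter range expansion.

Immediate causes of the otter range expansion: the migratory heron die-off, the algae population decline.
Further upstream: the dragonfly collapse, the migratory heron recruitment failure.

the algae population decline, the dragonfly collapse, the migratory heron die-off, the migratory heron recruitment failure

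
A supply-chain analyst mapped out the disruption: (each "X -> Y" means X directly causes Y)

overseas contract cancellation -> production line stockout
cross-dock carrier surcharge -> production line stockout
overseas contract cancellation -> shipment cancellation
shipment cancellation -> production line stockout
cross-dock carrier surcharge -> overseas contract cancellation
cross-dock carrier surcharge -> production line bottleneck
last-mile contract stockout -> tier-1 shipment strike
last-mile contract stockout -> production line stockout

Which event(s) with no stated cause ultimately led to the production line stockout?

the cross-dock carrier surcharge, the last-mile contract stockout

Tracing upstream from the production line stockout: the production line stockout ← the cross-dock carrier surcharge.
A separate upstream branch: the production line stockout ← the last-mile contract stockout.
Each of those chain origins has no stated cause.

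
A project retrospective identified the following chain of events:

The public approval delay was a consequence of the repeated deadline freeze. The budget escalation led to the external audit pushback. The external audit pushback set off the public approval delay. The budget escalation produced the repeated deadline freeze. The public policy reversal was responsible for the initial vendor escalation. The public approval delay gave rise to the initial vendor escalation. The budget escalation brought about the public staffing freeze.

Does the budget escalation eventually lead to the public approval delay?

Yes

There is a causal chain: the budget escalation → the external audit pushback → the public approval delay.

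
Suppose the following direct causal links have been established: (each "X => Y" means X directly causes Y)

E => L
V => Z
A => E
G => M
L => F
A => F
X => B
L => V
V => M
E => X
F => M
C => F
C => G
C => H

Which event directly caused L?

Upstream contributors include A, but only E feeds directly into L.

E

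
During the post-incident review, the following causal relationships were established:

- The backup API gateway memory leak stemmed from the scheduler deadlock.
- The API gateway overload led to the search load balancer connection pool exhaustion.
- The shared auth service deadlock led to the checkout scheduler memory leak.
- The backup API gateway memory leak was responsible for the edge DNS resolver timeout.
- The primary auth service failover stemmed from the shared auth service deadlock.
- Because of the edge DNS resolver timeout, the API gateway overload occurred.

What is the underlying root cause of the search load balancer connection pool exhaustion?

the scheduler deadlock

Tracing upstream from the search load balancer connection pool exhaustion: the search load balancer connection pool exhaustion ← the API gateway overload ← the edge DNS resolver timeout ← the backup API gateway memory leak ← the scheduler deadlock.
The scheduler deadlock has no stated cause, so it is the root.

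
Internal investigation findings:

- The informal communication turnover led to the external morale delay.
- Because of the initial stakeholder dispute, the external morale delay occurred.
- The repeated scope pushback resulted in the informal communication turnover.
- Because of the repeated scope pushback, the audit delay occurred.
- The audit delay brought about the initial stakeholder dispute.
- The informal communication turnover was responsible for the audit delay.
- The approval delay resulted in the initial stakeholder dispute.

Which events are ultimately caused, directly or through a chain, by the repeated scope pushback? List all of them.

Direct effects: the informal communication turnover, the audit delay.
2 steps out: the initial stakeholder dispute, the external morale delay.
Not reachable from it: the approval delay.

the audit delay, the external morale delay, the informal communication turnover, the initial stakeholder dispute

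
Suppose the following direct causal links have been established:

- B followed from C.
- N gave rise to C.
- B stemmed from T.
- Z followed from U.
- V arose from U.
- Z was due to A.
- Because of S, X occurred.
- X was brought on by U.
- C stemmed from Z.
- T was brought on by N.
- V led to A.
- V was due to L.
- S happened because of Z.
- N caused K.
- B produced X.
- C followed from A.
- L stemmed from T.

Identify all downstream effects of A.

Direct effects: Z, C.
2 steps out: B, S.
3 steps out: X.
Not reachable from it: N, K, T, U, L, V.

B, C, S, X, Z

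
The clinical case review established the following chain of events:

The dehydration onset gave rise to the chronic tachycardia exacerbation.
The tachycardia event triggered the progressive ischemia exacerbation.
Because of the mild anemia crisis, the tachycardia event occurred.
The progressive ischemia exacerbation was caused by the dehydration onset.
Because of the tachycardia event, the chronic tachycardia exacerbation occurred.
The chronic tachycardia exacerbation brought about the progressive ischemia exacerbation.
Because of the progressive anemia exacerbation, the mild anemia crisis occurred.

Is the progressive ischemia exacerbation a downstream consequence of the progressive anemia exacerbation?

There is a causal chain: the progressive anemia exacerbation → the mild anemia crisis → the tachycardia event → the progressive ischemia exacerbation.

Yes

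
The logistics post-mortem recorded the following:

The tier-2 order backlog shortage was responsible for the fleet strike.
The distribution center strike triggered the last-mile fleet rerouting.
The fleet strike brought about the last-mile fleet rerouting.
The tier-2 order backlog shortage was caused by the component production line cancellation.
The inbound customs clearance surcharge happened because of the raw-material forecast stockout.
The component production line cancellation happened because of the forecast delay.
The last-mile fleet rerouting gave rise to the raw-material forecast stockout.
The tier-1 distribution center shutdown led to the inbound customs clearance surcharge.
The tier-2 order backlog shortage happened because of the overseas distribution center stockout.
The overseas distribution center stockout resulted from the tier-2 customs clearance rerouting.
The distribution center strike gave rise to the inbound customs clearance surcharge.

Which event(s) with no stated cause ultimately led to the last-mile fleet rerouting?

the distribution center strike, the forecast delay, the tier-2 customs clearance rerouting

Tracing upstream from the last-mile fleet rerouting: the last-mile fleet rerouting ← the distribution center strike.
A separate upstream branch: the last-mile fleet rerouting ← the fleet strike ← the tier-2 order backlog shortage ← the component production line cancellation ← the forecast delay.
A separate upstream branch: the last-mile fleet rerouting ← the fleet strike ← the tier-2 order backlog shortage ← the overseas distribution center stockout ← the tier-2 customs clearance rerouting.
Each of those chain origins has no stated cause.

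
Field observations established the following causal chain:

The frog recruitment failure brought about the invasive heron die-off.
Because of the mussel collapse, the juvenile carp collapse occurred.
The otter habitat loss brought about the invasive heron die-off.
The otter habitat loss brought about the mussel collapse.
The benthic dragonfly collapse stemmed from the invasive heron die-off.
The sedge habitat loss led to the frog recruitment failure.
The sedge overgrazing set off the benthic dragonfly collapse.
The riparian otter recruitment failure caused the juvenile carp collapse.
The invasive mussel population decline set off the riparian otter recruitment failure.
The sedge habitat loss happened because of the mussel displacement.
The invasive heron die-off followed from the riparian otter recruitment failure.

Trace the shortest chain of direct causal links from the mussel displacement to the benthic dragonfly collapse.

the mussel displacement → the sedge habitat loss
the sedge habitat loss → the frog recruitment failure
the frog recruitment failure → the invasive heron die-off
the invasive heron die-off → the benthic dragonfly collapse
Length: 4 steps.

the mussel displacement → the sedge habitat loss → the frog recruitment failure → the invasive heron die-off → the benthic dragonfly collapse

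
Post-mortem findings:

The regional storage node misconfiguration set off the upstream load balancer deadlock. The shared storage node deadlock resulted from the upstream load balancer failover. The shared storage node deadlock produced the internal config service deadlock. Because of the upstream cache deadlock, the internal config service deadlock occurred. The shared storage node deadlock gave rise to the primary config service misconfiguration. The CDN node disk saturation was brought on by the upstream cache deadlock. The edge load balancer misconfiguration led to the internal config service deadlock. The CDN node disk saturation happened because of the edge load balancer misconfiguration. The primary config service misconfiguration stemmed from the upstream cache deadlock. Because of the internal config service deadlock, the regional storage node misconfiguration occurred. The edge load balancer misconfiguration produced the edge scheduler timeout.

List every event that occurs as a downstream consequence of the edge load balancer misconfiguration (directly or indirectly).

Direct effects: the edge scheduler timeout, the CDN node disk saturation, the internal config service deadlock.
2 steps out: the regional storage node misconfiguration.
3 steps out: the upstream load balancer deadlock.
Not reachable from it: the upstream cache deadlock, the upstream load balancer failover, the shared storage node deadlock, the primary config service misconfiguration.

the CDN node disk saturation, the edge scheduler timeout, the internal config service deadlock, the regional storage node misconfiguration, the upstream load balancer deadlock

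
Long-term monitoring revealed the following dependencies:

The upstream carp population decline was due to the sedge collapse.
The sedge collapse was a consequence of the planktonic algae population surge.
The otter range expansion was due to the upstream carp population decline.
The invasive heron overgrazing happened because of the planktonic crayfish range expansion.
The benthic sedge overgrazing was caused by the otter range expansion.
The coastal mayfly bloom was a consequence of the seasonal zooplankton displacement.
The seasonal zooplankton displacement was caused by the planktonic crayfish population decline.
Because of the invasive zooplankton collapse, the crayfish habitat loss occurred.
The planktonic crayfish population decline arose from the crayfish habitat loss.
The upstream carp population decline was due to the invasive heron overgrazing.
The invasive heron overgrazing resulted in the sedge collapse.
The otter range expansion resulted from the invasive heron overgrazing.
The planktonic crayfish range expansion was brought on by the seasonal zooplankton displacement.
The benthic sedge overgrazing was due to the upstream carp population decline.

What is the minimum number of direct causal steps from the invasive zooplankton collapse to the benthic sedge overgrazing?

7

Shortest chain: the invasive zooplankton collapse → the crayfish habitat loss → the planktonic crayfish population decline → the seasonal zooplankton displacement → the planktonic crayfish range expansion → the invasive heron overgrazing → the upstream carp population decline → the benthic sedge overgrazing.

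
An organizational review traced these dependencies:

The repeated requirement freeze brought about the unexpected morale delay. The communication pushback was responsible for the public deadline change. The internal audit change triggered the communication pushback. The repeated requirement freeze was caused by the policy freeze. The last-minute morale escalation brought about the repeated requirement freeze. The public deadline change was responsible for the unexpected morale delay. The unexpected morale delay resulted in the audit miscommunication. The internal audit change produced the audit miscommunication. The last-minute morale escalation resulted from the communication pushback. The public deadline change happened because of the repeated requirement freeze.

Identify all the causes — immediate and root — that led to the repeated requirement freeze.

the communication pushback, the internal audit change, the last-minute morale escalation, the policy freeze

Immediate causes of the repeated requirement freeze: the last-minute morale escalation, the policy freeze.
Further upstream: the internal audit change, the communication pushback.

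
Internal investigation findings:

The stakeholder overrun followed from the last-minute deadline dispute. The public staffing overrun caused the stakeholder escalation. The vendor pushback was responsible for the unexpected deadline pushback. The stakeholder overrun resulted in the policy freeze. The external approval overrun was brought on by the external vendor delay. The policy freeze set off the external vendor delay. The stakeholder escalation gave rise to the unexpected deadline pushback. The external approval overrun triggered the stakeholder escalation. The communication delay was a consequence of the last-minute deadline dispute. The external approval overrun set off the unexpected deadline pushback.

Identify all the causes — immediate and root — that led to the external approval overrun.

Immediate cause of the external approval overrun: the external vendor delay.
Further upstream: the last-minute deadline dispute, the stakeholder overrun, the policy freeze.

the external vendor delay, the last-minute deadline dispute, the policy freeze, the stakeholder overrun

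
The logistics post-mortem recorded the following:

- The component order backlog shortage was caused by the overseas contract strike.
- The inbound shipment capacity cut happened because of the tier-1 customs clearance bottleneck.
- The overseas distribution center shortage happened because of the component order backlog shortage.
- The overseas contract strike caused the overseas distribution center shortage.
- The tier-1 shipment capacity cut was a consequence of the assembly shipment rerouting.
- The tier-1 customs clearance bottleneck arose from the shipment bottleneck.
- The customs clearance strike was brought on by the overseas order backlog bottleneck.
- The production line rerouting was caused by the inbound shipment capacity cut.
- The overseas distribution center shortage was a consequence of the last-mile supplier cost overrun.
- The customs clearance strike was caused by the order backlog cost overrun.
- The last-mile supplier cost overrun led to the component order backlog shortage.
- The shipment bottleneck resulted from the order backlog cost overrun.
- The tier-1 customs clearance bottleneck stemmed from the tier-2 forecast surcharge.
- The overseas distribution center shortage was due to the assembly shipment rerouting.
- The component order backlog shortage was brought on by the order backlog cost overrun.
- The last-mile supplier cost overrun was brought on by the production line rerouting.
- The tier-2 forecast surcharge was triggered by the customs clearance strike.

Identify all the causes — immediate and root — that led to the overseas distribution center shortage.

the assembly shipment rerouting, the component order backlog shortage, the customs clearance strike, the inbound shipment capacity cut, the last-mile supplier cost overrun, the order backlog cost overrun, the overseas contract strike, the overseas order backlog bottleneck, the production line rerouting, the shipment bottleneck, the tier-1 customs clearance bottleneck, the tier-2 forecast surcharge

Immediate causes of the overseas distribution center shortage: the assembly shipment rerouting, the last-mile supplier cost overrun, the overseas contract strike, the component order backlog shortage.
Further upstream: the overseas order backlog bottleneck, the order backlog cost overrun, the customs clearance strike, the tier-2 forecast surcharge, the shipment bottleneck, the tier-1 customs clearance bottleneck, the inbound shipment capacity cut, the production line rerouting.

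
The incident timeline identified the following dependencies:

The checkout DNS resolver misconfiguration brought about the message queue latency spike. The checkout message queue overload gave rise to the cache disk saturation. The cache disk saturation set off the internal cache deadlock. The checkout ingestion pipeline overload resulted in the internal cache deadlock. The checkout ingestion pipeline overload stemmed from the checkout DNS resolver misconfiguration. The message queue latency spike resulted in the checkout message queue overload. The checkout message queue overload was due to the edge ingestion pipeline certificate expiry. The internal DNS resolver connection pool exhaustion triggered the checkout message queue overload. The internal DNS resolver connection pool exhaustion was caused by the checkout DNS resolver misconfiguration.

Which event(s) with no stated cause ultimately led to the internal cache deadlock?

the checkout DNS resolver misconfiguration, the edge ingestion pipeline certificate expiry

Tracing upstream from the internal cache deadlock: the internal cache deadlock ← the checkout ingestion pipeline overload ← the checkout DNS resolver misconfiguration.
A separate upstream branch: the internal cache deadlock ← the cache disk saturation ← the checkout message queue overload ← the edge ingestion pipeline certificate expiry.
Each of those chain origins has no stated cause.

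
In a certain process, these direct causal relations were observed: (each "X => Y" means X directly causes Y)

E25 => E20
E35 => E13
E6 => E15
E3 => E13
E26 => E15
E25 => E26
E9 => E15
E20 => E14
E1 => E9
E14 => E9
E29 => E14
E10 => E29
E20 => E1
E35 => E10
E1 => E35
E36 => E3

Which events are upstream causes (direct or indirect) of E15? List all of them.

E1, E10, E14, E20, E25, E26, E29, E35, E6, E9

Immediate causes of E15: E26, E6, E9.
Further upstream: E25, E20, E1, E35, E10, E29, E14.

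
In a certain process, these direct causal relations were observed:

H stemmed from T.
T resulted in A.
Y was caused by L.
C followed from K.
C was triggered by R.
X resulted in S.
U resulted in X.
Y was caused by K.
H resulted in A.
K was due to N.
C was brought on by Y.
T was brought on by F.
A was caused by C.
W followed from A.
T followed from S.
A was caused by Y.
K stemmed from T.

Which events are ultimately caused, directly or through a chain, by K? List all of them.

A, C, W, Y

Direct effects: Y, C.
2 steps out: A.
3 steps out: W.
Not reachable from it: R, U, F, X, S, T, N, L, H.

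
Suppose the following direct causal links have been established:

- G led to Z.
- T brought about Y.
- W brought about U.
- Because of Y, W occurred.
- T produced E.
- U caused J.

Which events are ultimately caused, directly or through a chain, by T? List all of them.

E, J, U, W, Y

Direct effects: Y, E.
2 steps out: W.
3 steps out: U.
4 steps out: J.
Not reachable from it: G, Z.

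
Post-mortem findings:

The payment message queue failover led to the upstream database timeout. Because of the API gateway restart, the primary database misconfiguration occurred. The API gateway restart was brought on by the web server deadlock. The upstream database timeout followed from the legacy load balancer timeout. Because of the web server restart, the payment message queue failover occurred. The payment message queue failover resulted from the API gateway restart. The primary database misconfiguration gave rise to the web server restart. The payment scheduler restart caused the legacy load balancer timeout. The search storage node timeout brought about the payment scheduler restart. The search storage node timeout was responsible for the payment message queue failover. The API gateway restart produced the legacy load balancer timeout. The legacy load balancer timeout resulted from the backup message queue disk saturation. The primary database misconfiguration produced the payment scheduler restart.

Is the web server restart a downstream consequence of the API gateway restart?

There is a causal chain: the API gateway restart → the primary database misconfiguration → the web server restart.

Yes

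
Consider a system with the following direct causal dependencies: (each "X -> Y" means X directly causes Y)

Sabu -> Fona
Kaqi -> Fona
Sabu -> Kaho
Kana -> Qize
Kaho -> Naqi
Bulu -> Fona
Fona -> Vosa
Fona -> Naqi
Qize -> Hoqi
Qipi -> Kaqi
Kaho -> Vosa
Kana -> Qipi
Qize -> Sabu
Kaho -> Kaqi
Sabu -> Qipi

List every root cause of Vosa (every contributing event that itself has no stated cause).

Bulu, Kana

Tracing upstream from Vosa: Vosa ← Kaho ← Sabu ← Qize ← Kana.
A separate upstream branch: Vosa ← Fona ← Bulu.
Each of those chain origins has no stated cause.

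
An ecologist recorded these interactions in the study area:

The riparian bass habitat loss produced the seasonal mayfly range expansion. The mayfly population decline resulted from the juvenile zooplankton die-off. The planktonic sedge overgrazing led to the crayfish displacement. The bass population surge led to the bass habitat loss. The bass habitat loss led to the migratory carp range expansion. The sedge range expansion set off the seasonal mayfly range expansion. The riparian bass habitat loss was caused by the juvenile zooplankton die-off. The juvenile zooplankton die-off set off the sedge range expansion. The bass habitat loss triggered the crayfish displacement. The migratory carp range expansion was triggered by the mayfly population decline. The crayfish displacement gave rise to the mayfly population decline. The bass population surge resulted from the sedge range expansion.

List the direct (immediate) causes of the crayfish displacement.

the bass habitat loss, the planktonic sedge overgrazing

Upstream contributors include the juvenile zooplankton die-off, the sedge range expansion, the bass population surge, but only the bass habitat loss, the planktonic sedge overgrazing feed directly into the crayfish displacement.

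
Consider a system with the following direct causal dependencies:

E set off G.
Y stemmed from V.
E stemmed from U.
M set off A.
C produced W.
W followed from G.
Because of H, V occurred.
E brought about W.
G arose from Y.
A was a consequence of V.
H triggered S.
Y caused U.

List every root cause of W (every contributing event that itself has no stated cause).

Tracing upstream from W: W ← G ← Y ← V ← H.
A separate upstream branch: W ← C.
Each of those chain origins has no stated cause.

C, H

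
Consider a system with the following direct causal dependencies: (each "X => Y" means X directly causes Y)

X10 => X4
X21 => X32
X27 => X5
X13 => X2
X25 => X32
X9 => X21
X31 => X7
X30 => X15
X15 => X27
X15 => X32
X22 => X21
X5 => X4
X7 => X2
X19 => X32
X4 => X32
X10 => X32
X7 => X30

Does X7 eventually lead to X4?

There is a causal chain: X7 → X30 → X15 → X27 → X5 → X4.

Yes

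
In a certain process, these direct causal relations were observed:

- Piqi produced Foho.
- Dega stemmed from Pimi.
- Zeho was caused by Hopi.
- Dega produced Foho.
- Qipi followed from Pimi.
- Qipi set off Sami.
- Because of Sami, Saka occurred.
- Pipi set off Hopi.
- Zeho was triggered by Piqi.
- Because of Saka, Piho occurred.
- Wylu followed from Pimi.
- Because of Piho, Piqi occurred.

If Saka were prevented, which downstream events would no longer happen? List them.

Piho, Piqi

Downstream of Saka: Piho, Piqi, Foho, Zeho.
Of those, still caused via another path: Foho, Zeho.
The remainder have no surviving cause.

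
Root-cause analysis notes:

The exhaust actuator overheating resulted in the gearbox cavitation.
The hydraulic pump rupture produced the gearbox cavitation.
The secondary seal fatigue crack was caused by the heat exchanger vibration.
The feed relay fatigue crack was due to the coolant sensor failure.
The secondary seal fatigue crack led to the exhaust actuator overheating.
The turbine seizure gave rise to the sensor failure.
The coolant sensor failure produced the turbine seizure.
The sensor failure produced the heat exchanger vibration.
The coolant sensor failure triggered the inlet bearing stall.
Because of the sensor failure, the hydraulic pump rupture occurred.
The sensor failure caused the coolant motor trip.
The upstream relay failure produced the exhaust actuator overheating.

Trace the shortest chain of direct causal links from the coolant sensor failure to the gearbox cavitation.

the coolant sensor failure → the turbine seizure
the turbine seizure → the sensor failure
the sensor failure → the hydraulic pump rupture
the hydraulic pump rupture → the gearbox cavitation
Length: 4 steps.

the coolant sensor failure → the turbine seizure → the sensor failure → the hydraulic pump rupture → the gearbox cavitation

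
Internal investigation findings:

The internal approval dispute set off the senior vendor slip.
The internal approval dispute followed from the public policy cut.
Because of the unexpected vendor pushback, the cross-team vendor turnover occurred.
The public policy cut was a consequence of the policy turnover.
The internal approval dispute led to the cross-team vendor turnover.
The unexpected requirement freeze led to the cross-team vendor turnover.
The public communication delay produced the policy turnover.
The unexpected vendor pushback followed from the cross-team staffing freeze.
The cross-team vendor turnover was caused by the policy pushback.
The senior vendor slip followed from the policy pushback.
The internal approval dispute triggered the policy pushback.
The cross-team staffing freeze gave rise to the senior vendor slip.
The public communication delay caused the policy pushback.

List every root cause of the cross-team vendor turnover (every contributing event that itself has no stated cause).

Tracing upstream from the cross-team vendor turnover: the cross-team vendor turnover ← the policy pushback ← the public communication delay.
A separate upstream branch: the cross-team vendor turnover ← the unexpected vendor pushback ← the cross-team staffing freeze.
A separate upstream branch: the cross-team vendor turnover ← the unexpected requirement freeze.
Each of those chain origins has no stated cause.

the cross-team staffing freeze, the public communication delay, the unexpected requirement freeze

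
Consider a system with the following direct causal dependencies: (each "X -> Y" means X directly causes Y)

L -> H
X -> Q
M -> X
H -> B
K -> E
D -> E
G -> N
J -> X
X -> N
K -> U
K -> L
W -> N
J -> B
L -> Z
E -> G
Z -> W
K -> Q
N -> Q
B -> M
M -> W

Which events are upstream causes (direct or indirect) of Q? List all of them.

B, D, E, G, H, J, K, L, M, N, W, X, Z

Immediate causes of Q: K, X, N.
Further upstream: D, L, Z, E, G, H, J, B, M, W.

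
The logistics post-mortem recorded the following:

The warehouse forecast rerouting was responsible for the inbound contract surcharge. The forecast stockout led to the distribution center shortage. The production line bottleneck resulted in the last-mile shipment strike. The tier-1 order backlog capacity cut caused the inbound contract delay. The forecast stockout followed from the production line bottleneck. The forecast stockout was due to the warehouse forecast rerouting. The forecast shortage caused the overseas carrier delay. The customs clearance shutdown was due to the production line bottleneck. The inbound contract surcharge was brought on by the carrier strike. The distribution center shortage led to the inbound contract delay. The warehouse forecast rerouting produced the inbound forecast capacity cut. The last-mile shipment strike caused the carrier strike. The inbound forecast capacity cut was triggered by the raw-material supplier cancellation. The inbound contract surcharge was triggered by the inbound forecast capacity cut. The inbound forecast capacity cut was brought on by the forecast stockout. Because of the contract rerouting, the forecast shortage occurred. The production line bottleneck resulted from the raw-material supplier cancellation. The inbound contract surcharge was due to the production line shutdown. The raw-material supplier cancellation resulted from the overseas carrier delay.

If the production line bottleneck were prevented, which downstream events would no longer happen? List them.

Downstream of the production line bottleneck: the forecast stockout, the inbound forecast capacity cut, the last-mile shipment strike, the customs clearance shutdown, the carrier strike, the distribution center shortage, the inbound contract surcharge, the inbound contract delay.
Of those, still caused via another path: the forecast stockout, the inbound forecast capacity cut, the distribution center shortage, the inbound contract surcharge, the inbound contract delay.
The remainder have no surviving cause.

the carrier strike, the customs clearance shutdown, the last-mile shipment strike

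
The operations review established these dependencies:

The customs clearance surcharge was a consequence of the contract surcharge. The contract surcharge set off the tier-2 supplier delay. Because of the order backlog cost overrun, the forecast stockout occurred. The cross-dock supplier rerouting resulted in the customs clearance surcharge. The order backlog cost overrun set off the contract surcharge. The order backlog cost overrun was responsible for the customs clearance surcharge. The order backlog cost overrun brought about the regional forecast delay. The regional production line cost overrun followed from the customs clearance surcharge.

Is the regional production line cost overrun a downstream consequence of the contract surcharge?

Yes

There is a causal chain: the contract surcharge → the customs clearance surcharge → the regional production line cost overrun.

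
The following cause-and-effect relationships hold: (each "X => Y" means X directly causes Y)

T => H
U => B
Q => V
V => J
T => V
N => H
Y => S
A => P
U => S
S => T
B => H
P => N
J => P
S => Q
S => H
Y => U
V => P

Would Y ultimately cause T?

There is a causal chain: Y → S → T.

Yes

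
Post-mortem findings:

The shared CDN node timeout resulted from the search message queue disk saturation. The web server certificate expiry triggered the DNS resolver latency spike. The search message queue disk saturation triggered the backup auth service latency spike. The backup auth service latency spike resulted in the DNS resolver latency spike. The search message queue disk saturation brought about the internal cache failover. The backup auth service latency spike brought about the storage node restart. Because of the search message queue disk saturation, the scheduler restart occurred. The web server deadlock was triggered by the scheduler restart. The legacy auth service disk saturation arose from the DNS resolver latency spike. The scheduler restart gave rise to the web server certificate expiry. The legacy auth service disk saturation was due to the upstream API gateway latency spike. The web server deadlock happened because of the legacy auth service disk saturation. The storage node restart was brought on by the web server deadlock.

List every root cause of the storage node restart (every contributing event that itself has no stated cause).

the search message queue disk saturation, the upstream API gateway latency spike

Tracing upstream from the storage node restart: the storage node restart ← the backup auth service latency spike ← the search message queue disk saturation.
A separate upstream branch: the storage node restart ← the web server deadlock ← the legacy auth service disk saturation ← the upstream API gateway latency spike.
Each of those chain origins has no stated cause.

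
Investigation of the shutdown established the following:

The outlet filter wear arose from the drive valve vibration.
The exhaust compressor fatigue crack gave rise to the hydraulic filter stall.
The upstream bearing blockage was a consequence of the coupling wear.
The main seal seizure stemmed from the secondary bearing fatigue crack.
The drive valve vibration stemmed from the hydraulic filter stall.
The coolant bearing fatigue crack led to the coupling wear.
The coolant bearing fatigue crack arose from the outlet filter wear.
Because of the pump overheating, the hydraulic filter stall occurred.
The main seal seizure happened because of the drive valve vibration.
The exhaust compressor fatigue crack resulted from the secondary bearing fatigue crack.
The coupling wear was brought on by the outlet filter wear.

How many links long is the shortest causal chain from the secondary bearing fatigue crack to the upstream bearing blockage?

6

Shortest chain: the secondary bearing fatigue crack → the exhaust compressor fatigue crack → the hydraulic filter stall → the drive valve vibration → the outlet filter wear → the coupling wear → the upstream bearing blockage.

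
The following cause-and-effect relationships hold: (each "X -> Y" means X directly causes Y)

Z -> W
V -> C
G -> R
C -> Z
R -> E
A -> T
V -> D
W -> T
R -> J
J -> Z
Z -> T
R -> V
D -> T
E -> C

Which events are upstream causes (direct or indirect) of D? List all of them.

G, R, V

Immediate cause of D: V.
Further upstream: G, R.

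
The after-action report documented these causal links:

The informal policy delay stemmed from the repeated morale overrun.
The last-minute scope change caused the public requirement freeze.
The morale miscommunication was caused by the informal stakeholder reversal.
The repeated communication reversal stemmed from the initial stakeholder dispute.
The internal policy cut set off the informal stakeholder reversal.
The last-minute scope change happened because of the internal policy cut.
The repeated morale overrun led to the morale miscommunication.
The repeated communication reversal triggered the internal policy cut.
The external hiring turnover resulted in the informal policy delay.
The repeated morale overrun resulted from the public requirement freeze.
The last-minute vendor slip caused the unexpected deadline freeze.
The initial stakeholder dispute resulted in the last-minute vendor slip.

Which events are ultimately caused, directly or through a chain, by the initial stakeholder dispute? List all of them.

Direct effects: the repeated communication reversal, the last-minute vendor slip.
2 steps out: the internal policy cut, the unexpected deadline freeze.
3 steps out: the informal stakeholder reversal, the last-minute scope change.
4 steps out: the public requirement freeze, the morale miscommunication.
5 steps out: the repeated morale overrun.
6 steps out: the informal policy delay.
Not reachable from it: the external hiring turnover.

the informal policy delay, the informal stakeholder reversal, the internal policy cut, the last-minute scope change, the last-minute vendor slip, the morale miscommunication, the public requirement freeze, the repeated communication reversal, the repeated morale overrun, the unexpected deadline freeze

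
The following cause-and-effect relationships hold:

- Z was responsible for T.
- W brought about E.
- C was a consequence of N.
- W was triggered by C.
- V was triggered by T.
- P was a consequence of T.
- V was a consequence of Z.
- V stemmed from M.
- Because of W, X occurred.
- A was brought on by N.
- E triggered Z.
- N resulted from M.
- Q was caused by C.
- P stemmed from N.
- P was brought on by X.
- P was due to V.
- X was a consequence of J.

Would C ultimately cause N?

No

C leads to W, Q, E, Z, T, V, X, P; N is not among them.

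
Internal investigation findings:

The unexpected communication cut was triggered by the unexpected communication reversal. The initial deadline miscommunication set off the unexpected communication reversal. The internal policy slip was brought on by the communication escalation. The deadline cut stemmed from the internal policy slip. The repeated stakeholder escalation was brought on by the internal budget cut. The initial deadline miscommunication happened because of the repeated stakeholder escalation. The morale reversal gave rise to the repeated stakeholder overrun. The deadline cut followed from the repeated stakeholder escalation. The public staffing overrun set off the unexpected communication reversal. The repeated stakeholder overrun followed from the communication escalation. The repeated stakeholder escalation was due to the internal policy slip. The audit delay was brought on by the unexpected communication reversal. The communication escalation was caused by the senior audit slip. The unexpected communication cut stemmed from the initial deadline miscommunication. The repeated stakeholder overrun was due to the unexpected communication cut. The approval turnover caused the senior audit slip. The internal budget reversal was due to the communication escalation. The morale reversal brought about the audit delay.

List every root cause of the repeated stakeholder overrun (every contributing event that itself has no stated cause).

the approval turnover, the internal budget cut, the morale reversal, the public staffing overrun

Tracing upstream from the repeated stakeholder overrun: the repeated stakeholder overrun ← the communication escalation ← the senior audit slip ← the approval turnover.
A separate upstream branch: the repeated stakeholder overrun ← the unexpected communication cut ← the initial deadline miscommunication ← the repeated stakeholder escalation ← the internal budget cut.
A separate upstream branch: the repeated stakeholder overrun ← the unexpected communication cut ← the unexpected communication reversal ← the public staffing overrun.
A separate upstream branch: the repeated stakeholder overrun ← the morale reversal.
Each of those chain origins has no stated cause.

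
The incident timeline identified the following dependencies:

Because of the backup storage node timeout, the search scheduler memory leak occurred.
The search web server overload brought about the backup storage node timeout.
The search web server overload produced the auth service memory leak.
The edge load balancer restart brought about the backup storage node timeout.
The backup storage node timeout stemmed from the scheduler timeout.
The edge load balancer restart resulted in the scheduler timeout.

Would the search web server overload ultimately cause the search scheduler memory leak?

Yes

There is a causal chain: the search web server overload → the backup storage node timeout → the search scheduler memory leak.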